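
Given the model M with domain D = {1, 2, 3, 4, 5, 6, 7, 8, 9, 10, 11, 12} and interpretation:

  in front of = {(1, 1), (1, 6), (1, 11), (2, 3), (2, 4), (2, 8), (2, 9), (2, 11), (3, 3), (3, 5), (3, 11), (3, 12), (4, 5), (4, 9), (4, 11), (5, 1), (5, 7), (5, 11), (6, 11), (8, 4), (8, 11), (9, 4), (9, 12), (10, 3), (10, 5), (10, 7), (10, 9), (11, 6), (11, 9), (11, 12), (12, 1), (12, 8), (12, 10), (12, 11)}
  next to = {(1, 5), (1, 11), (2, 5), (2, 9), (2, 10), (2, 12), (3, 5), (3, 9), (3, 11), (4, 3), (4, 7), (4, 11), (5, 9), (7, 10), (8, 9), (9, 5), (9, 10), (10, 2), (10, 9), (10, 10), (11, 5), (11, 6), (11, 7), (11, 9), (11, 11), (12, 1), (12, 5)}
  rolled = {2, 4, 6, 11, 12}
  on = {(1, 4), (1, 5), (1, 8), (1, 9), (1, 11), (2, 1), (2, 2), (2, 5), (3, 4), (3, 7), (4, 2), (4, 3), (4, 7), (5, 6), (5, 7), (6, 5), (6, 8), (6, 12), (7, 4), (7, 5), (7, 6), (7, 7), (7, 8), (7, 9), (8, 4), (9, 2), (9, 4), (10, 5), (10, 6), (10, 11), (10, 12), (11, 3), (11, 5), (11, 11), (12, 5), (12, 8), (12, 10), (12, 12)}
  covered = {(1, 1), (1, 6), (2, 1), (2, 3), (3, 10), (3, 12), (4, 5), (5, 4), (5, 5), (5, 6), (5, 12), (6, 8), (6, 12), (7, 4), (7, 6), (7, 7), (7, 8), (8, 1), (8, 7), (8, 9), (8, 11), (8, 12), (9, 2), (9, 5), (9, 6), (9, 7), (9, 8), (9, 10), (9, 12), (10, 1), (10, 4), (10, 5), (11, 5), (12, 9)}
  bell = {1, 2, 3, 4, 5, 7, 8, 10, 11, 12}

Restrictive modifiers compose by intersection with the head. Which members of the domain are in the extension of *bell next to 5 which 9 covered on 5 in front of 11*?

{2, 12}

⟦next to 5⟧ = {x : ⟨x, 5⟩ ∈ ⟦next to⟧} = {1, 2, 3, 9, 11, 12}
⟦which 9 covered⟧ = {x : ⟨9, x⟩ ∈ ⟦covered⟧} = {2, 5, 6, 7, 8, 10, 12}
⟦on 5⟧ = {x : ⟨x, 5⟩ ∈ ⟦on⟧} = {1, 2, 6, 7, 10, 11, 12}
⟦in front of 11⟧ = {x : ⟨x, 11⟩ ∈ ⟦in front of⟧} = {1, 2, 3, 4, 5, 6, 8, 12}
⟦bell⟧ = {1, 2, 3, 4, 5, 7, 8, 10, 11, 12}
… ∩ ⟦next to 5⟧ = {1, 2, 3, 4, 5, 7, 8, 10, 11, 12} ∩ {1, 2, 3, 9, 11, 12} = {1, 2, 3, 11, 12}
… ∩ ⟦which 9 covered⟧ = {1, 2, 3, 11, 12} ∩ {2, 5, 6, 7, 8, 10, 12} = {2, 12}
… ∩ ⟦on 5⟧ = {2, 12} ∩ {1, 2, 6, 7, 10, 11, 12} = {2, 12}
… ∩ ⟦in front of 11⟧ = {2, 12} ∩ {1, 2, 3, 4, 5, 6, 8, 12} = {2, 12}
So ⟦bell next to 5 which 9 covered on 5 in front of 11⟧ = {2, 12}.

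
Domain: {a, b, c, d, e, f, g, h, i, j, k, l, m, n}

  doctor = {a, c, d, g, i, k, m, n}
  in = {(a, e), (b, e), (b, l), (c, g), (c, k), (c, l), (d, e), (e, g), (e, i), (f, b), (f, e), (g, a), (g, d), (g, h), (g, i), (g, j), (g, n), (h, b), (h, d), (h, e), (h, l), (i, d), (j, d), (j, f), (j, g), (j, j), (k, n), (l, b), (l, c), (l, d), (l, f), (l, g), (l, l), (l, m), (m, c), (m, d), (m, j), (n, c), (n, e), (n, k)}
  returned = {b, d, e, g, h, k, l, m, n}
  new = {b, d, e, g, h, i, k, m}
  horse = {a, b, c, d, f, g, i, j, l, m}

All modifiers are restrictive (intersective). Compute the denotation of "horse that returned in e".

⟦that returned⟧ = ⟦returned⟧ = {b, d, e, g, h, k, l, m, n}
⟦in e⟧ = {x : ⟨x, e⟩ ∈ ⟦in⟧} = {a, b, d, f, h, n}
⟦horse⟧ = {a, b, c, d, f, g, i, j, l, m}
… ∩ ⟦that returned⟧ = {a, b, c, d, f, g, i, j, l, m} ∩ {b, d, e, g, h, k, l, m, n} = {b, d, g, l, m}
… ∩ ⟦in e⟧ = {b, d, g, l, m} ∩ {a, b, d, f, h, n} = {b, d}
So ⟦horse that returned in e⟧ = {b, d}.

{b, d}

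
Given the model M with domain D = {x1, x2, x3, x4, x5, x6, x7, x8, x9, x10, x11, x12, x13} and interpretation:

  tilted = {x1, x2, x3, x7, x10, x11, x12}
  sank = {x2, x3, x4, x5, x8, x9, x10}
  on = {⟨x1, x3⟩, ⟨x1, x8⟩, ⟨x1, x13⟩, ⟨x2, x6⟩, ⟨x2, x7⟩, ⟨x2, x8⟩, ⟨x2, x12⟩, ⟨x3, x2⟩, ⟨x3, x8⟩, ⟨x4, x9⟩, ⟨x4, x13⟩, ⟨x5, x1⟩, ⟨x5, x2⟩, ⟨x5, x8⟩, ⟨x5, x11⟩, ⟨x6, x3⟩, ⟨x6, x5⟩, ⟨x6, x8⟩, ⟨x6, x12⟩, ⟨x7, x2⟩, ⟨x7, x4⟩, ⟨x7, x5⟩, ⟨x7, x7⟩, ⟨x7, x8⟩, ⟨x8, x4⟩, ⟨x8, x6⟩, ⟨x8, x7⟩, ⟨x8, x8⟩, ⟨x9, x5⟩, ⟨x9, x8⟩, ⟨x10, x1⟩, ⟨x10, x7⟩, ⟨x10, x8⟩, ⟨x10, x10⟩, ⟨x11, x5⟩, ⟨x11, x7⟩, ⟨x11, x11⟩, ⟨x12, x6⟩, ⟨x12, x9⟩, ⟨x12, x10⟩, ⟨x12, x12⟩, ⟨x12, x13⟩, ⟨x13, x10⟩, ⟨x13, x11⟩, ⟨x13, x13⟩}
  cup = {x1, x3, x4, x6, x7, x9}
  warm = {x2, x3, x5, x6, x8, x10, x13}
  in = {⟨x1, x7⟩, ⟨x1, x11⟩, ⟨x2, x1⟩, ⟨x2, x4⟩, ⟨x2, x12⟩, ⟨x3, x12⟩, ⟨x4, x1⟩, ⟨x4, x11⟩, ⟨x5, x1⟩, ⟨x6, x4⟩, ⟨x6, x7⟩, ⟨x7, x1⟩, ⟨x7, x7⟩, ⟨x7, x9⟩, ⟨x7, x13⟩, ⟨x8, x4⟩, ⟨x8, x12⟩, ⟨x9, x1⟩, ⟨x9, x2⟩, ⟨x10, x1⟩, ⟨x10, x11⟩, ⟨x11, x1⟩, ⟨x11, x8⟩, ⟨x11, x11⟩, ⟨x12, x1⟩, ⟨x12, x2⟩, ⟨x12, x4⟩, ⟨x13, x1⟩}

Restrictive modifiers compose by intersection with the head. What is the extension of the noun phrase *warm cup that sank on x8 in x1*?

⟦that sank⟧ = ⟦sank⟧ = {x2, x3, x4, x5, x8, x9, x10}
⟦on x8⟧ = {x : ⟨x, x8⟩ ∈ ⟦on⟧} = {x1, x2, x3, x5, x6, x7, x8, x9, x10}
⟦in x1⟧ = {x : ⟨x, x1⟩ ∈ ⟦in⟧} = {x2, x4, x5, x7, x9, x10, x11, x12, x13}
⟦cup⟧ = {x1, x3, x4, x6, x7, x9}
… ∩ ⟦that sank⟧ = {x1, x3, x4, x6, x7, x9} ∩ {x2, x3, x4, x5, x8, x9, x10} = {x3, x4, x9}
… ∩ ⟦on x8⟧ = {x3, x4, x9} ∩ {x1, x2, x3, x5, x6, x7, x8, x9, x10} = {x3, x9}
… ∩ ⟦in x1⟧ = {x3, x9} ∩ {x2, x4, x5, x7, x9, x10, x11, x12, x13} = {x9}
… ∩ ⟦warm⟧ = {x9} ∩ {x2, x3, x5, x6, x8, x10, x13} = ∅
So ⟦warm cup that sank on x8 in x1⟧ = {}.

{}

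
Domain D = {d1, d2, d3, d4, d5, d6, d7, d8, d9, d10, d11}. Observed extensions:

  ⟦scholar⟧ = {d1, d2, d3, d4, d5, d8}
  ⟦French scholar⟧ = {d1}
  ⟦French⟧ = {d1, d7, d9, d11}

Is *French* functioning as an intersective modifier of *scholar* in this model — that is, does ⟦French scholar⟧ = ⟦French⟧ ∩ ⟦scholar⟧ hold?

yes

⟦French⟧ ∩ ⟦scholar⟧ = {d1, d7, d9, d11} ∩ {d1, d2, d3, d4, d5, d8} = {d1}
Observed ⟦French scholar⟧ = {d1}.
These coincide, so the modifier is intersective here.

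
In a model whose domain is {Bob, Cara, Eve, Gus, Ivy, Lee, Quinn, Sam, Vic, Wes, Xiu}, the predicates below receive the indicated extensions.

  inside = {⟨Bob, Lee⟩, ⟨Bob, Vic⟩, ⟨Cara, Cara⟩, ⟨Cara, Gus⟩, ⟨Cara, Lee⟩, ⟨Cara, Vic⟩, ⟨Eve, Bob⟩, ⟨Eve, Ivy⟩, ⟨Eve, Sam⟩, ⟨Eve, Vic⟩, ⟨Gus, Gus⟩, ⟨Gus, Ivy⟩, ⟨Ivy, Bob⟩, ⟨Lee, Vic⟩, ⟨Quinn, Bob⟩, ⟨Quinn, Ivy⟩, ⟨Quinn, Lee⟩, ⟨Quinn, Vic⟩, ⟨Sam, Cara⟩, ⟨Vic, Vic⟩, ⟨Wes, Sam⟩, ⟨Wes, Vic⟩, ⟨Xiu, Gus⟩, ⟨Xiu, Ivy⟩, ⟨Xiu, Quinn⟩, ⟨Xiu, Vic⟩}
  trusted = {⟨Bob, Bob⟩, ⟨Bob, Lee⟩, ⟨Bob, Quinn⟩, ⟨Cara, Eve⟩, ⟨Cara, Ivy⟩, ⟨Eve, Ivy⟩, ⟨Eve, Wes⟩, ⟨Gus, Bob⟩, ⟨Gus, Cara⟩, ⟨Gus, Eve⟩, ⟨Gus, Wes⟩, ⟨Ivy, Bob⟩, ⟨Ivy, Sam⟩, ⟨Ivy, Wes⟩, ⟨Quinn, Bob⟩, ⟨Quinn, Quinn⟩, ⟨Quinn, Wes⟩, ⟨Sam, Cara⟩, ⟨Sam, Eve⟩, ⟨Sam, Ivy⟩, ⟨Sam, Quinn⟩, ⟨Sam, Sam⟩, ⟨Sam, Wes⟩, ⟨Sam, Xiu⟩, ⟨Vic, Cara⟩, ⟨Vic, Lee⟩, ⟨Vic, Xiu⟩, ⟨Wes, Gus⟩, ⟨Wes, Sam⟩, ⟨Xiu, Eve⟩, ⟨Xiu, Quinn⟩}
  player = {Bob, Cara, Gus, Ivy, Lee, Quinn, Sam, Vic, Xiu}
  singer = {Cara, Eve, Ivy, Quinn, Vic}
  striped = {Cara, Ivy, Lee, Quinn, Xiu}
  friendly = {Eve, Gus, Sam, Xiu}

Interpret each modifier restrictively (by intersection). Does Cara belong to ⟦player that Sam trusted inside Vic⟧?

yes

⟦that Sam trusted⟧ = {x : ⟨Sam, x⟩ ∈ ⟦trusted⟧} = {Cara, Eve, Ivy, Quinn, Sam, Wes, Xiu}
⟦inside Vic⟧ = {x : ⟨x, Vic⟩ ∈ ⟦inside⟧} = {Bob, Cara, Eve, Lee, Quinn, Vic, Wes, Xiu}
⟦player⟧ = {Bob, Cara, Gus, Ivy, Lee, Quinn, Sam, Vic, Xiu}
… ∩ ⟦that Sam trusted⟧ = {Bob, Cara, Gus, Ivy, Lee, Quinn, Sam, Vic, Xiu} ∩ {Cara, Eve, Ivy, Quinn, Sam, Wes, Xiu} = {Cara, Ivy, Quinn, Sam, Xiu}
… ∩ ⟦inside Vic⟧ = {Cara, Ivy, Quinn, Sam, Xiu} ∩ {Bob, Cara, Eve, Lee, Quinn, Vic, Wes, Xiu} = {Cara, Quinn, Xiu}
⟦player that Sam trusted inside Vic⟧ = {Cara, Quinn, Xiu}; Cara ∈ this set.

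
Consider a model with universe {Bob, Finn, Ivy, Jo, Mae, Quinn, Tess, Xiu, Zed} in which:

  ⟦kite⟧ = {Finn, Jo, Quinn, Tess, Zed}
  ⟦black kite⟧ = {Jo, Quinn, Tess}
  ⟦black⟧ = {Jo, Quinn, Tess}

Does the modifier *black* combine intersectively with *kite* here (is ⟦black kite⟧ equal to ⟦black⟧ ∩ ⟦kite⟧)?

⟦black⟧ ∩ ⟦kite⟧ = {Jo, Quinn, Tess} ∩ {Finn, Jo, Quinn, Tess, Zed} = {Jo, Quinn, Tess}
Observed ⟦black kite⟧ = {Jo, Quinn, Tess}.
These coincide, so the modifier is intersective here.

yes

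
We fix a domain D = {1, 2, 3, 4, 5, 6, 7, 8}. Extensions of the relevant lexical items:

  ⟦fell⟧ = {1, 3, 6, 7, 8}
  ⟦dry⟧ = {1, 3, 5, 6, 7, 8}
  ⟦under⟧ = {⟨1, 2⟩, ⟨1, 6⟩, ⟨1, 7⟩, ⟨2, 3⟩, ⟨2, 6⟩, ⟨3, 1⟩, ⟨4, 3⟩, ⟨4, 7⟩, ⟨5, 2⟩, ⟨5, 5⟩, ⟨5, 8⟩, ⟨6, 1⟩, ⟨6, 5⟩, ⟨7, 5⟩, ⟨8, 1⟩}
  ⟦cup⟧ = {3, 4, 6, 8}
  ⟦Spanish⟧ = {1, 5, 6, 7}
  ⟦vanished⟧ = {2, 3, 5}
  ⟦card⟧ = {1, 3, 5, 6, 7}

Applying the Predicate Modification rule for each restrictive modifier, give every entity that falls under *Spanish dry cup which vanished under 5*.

{}

⟦which vanished⟧ = ⟦vanished⟧ = {2, 3, 5}
⟦under 5⟧ = {x : ⟨x, 5⟩ ∈ ⟦under⟧} = {5, 6, 7}
⟦cup⟧ = {3, 4, 6, 8}
… ∩ ⟦which vanished⟧ = {3, 4, 6, 8} ∩ {2, 3, 5} = {3}
… ∩ ⟦under 5⟧ = {3} ∩ {5, 6, 7} = ∅
… ∩ ⟦Spanish⟧ = ∅ ∩ {1, 5, 6, 7} = ∅
… ∩ ⟦dry⟧ = ∅ ∩ {1, 3, 5, 6, 7, 8} = ∅
So ⟦Spanish dry cup which vanished under 5⟧ = {}.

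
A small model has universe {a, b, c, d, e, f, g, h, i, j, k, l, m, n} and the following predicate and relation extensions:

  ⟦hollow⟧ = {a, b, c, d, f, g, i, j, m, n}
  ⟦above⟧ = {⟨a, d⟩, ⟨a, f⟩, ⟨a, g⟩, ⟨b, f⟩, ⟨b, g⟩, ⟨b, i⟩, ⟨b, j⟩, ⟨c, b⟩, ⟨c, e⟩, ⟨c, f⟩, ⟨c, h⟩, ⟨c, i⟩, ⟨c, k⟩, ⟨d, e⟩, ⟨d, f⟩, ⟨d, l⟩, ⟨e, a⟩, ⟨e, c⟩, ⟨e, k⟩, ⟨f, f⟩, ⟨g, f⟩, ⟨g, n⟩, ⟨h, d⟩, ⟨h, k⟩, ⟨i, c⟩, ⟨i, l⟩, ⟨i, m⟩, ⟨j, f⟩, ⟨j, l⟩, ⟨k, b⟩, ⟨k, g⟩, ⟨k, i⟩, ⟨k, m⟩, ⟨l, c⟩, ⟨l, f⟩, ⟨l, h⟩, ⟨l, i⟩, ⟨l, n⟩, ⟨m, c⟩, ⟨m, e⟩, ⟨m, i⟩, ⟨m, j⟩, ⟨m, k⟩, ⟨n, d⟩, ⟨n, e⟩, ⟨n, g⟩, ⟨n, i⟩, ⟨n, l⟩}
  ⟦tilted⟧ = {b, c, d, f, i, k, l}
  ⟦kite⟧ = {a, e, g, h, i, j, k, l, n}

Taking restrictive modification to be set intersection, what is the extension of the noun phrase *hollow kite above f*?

⟦above f⟧ = {x : ⟨x, f⟩ ∈ ⟦above⟧} = {a, b, c, d, f, g, j, l}
⟦kite⟧ = {a, e, g, h, i, j, k, l, n}
… ∩ ⟦above f⟧ = {a, e, g, h, i, j, k, l, n} ∩ {a, b, c, d, f, g, j, l} = {a, g, j, l}
… ∩ ⟦hollow⟧ = {a, g, j, l} ∩ {a, b, c, d, f, g, i, j, m, n} = {a, g, j}
So ⟦hollow kite above f⟧ = {a, g, j}.

{a, g, j}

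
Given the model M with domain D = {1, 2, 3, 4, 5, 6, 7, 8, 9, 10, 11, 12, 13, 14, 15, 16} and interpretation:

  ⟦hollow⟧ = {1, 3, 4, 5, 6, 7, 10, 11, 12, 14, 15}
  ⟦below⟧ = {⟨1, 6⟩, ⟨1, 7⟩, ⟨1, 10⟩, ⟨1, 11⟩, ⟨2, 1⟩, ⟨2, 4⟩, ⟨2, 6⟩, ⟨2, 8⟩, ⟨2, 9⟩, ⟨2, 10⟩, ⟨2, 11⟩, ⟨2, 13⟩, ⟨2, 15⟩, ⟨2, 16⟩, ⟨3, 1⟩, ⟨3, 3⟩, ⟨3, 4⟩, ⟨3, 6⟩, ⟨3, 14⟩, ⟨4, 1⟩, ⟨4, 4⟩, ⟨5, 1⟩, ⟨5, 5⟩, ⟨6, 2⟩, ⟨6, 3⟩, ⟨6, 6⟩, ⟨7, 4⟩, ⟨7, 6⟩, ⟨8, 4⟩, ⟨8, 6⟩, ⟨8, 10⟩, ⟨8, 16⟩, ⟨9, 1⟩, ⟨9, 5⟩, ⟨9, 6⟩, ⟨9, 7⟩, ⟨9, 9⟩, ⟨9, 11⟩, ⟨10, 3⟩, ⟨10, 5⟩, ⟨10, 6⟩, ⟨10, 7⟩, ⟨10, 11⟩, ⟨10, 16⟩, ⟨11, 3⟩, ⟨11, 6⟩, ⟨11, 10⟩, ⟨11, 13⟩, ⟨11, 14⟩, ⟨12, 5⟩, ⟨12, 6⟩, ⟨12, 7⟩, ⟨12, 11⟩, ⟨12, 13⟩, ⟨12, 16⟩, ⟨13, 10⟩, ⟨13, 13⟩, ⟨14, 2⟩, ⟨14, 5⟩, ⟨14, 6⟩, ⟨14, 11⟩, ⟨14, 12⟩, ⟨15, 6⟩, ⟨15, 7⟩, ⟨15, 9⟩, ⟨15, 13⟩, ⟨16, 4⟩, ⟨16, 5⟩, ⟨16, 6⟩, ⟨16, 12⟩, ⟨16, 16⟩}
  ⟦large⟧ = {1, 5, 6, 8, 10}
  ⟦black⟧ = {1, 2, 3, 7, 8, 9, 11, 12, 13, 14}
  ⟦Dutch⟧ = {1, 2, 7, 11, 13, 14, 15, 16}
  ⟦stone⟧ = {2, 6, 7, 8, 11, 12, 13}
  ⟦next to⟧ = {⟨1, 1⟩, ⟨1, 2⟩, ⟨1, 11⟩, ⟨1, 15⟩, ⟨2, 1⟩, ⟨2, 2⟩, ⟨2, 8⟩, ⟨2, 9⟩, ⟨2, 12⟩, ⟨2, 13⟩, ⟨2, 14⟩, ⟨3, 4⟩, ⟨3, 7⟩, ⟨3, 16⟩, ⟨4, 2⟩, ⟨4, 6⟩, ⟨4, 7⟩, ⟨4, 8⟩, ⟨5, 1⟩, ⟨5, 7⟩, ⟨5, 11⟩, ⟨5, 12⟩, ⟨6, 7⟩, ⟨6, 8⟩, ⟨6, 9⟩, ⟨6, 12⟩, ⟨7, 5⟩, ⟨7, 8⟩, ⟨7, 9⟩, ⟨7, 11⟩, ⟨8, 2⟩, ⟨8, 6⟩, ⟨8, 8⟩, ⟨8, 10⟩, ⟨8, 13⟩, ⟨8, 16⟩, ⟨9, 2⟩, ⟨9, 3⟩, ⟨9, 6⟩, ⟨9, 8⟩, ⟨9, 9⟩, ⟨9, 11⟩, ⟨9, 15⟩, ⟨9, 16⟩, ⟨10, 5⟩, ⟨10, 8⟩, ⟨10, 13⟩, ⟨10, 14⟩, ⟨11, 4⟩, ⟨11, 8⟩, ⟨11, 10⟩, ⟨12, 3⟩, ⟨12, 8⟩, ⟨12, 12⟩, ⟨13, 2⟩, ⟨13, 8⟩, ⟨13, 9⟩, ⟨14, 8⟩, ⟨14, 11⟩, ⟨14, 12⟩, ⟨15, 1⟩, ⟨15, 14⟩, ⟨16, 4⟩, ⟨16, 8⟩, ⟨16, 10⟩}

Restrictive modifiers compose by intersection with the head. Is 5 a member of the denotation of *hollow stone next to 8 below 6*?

no

⟦next to 8⟧ = {x : ⟨x, 8⟩ ∈ ⟦next to⟧} = {2, 4, 6, 7, 8, 9, 10, 11, 12, 13, 14, 16}
⟦below 6⟧ = {x : ⟨x, 6⟩ ∈ ⟦below⟧} = {1, 2, 3, 6, 7, 8, 9, 10, 11, 12, 14, 15, 16}
⟦stone⟧ = {2, 6, 7, 8, 11, 12, 13}
… ∩ ⟦next to 8⟧ = {2, 6, 7, 8, 11, 12, 13} ∩ {2, 4, 6, 7, 8, 9, 10, 11, 12, 13, 14, 16} = {2, 6, 7, 8, 11, 12, 13}
… ∩ ⟦below 6⟧ = {2, 6, 7, 8, 11, 12, 13} ∩ {1, 2, 3, 6, 7, 8, 9, 10, 11, 12, 14, 15, 16} = {2, 6, 7, 8, 11, 12}
… ∩ ⟦hollow⟧ = {2, 6, 7, 8, 11, 12} ∩ {1, 3, 4, 5, 6, 7, 10, 11, 12, 14, 15} = {6, 7, 11, 12}
⟦hollow stone next to 8 below 6⟧ = {6, 7, 11, 12}; 5 ∉ this set.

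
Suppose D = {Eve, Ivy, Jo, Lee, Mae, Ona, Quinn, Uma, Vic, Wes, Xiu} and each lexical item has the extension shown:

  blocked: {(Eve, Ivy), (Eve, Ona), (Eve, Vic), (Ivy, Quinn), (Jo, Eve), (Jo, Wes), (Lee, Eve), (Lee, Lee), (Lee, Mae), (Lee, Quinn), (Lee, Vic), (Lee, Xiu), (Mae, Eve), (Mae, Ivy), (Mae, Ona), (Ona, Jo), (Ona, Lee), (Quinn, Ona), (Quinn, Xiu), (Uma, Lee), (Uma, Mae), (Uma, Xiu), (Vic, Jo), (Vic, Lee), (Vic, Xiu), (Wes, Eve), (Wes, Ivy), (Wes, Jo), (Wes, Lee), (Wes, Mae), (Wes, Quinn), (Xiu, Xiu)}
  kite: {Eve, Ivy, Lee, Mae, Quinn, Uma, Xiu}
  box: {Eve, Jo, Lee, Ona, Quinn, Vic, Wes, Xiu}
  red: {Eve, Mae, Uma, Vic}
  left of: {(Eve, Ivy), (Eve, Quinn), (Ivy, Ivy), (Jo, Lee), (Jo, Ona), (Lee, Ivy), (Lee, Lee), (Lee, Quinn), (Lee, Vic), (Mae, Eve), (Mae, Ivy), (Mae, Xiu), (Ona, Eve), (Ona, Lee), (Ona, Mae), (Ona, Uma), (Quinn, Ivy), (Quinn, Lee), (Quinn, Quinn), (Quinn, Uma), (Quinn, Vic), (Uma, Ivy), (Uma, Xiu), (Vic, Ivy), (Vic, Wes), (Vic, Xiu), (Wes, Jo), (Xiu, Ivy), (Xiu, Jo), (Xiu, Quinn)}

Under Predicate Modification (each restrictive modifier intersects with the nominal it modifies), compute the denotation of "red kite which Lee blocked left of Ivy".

⟦which Lee blocked⟧ = {x : ⟨Lee, x⟩ ∈ ⟦blocked⟧} = {Eve, Lee, Mae, Quinn, Vic, Xiu}
⟦left of Ivy⟧ = {x : ⟨x, Ivy⟩ ∈ ⟦left of⟧} = {Eve, Ivy, Lee, Mae, Quinn, Uma, Vic, Xiu}
⟦kite⟧ = {Eve, Ivy, Lee, Mae, Quinn, Uma, Xiu}
… ∩ ⟦which Lee blocked⟧ = {Eve, Ivy, Lee, Mae, Quinn, Uma, Xiu} ∩ {Eve, Lee, Mae, Quinn, Vic, Xiu} = {Eve, Lee, Mae, Quinn, Xiu}
… ∩ ⟦left of Ivy⟧ = {Eve, Lee, Mae, Quinn, Xiu} ∩ {Eve, Ivy, Lee, Mae, Quinn, Uma, Vic, Xiu} = {Eve, Lee, Mae, Quinn, Xiu}
… ∩ ⟦red⟧ = {Eve, Lee, Mae, Quinn, Xiu} ∩ {Eve, Mae, Uma, Vic} = {Eve, Mae}
So ⟦red kite which Lee blocked left of Ivy⟧ = {Eve, Mae}.

{Eve, Mae}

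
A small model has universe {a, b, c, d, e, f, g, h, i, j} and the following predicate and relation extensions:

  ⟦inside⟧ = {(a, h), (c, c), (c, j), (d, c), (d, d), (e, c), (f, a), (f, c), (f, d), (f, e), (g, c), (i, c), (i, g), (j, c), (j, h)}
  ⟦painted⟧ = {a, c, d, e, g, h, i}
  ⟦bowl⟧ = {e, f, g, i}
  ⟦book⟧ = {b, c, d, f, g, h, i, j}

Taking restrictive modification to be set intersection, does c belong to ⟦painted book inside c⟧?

yes

⟦inside c⟧ = {x : ⟨x, c⟩ ∈ ⟦inside⟧} = {c, d, e, f, g, i, j}
⟦book⟧ = {b, c, d, f, g, h, i, j}
… ∩ ⟦inside c⟧ = {b, c, d, f, g, h, i, j} ∩ {c, d, e, f, g, i, j} = {c, d, f, g, i, j}
… ∩ ⟦painted⟧ = {c, d, f, g, i, j} ∩ {a, c, d, e, g, h, i} = {c, d, g, i}
⟦painted book inside c⟧ = {c, d, g, i}; c ∈ this set.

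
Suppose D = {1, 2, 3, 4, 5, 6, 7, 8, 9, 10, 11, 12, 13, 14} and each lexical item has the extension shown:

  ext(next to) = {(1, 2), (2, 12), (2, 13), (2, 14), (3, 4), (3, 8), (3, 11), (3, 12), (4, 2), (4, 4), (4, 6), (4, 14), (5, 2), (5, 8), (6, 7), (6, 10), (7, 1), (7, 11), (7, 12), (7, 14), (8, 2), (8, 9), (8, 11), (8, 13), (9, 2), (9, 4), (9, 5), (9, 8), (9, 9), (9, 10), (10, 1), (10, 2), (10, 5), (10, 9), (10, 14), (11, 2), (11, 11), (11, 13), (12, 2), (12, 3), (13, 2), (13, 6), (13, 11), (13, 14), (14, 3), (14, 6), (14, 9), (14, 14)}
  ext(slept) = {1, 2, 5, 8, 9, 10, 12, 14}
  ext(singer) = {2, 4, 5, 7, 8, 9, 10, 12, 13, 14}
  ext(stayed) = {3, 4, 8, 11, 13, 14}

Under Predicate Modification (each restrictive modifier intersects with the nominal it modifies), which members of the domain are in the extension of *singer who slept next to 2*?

⟦who slept⟧ = ⟦slept⟧ = {1, 2, 5, 8, 9, 10, 12, 14}
⟦next to 2⟧ = {x : ⟨x, 2⟩ ∈ ⟦next to⟧} = {1, 4, 5, 8, 9, 10, 11, 12, 13}
⟦singer⟧ = {2, 4, 5, 7, 8, 9, 10, 12, 13, 14}
… ∩ ⟦who slept⟧ = {2, 4, 5, 7, 8, 9, 10, 12, 13, 14} ∩ {1, 2, 5, 8, 9, 10, 12, 14} = {2, 5, 8, 9, 10, 12, 14}
… ∩ ⟦next to 2⟧ = {2, 5, 8, 9, 10, 12, 14} ∩ {1, 4, 5, 8, 9, 10, 11, 12, 13} = {5, 8, 9, 10, 12}
So ⟦singer who slept next to 2⟧ = {5, 8, 9, 10, 12}.

{5, 8, 9, 10, 12}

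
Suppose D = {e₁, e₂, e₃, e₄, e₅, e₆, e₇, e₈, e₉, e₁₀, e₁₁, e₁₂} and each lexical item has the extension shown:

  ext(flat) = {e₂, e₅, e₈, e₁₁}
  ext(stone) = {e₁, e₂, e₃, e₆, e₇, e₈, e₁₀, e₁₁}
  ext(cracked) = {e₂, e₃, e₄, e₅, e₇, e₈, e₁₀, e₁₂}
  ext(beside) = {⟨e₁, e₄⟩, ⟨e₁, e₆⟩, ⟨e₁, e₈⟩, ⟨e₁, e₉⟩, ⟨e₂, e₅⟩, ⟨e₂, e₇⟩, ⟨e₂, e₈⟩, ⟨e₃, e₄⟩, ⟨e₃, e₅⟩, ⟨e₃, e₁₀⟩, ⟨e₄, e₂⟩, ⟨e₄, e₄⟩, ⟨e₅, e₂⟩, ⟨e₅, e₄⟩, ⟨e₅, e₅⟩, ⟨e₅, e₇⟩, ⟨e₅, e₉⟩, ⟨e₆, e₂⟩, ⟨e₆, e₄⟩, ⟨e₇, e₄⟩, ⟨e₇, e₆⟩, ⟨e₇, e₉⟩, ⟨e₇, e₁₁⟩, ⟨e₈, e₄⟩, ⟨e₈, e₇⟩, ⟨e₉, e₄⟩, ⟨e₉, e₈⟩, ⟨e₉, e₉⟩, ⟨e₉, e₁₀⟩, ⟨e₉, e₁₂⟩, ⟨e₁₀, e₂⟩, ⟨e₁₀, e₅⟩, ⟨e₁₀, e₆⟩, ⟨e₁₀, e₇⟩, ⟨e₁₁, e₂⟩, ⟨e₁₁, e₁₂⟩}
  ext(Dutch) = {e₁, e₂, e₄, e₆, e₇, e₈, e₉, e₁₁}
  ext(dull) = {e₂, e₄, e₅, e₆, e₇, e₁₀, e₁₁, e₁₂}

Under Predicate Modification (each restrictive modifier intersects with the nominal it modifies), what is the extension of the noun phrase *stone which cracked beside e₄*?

⟦which cracked⟧ = ⟦cracked⟧ = {e₂, e₃, e₄, e₅, e₇, e₈, e₁₀, e₁₂}
⟦beside e₄⟧ = {x : ⟨x, e₄⟩ ∈ ⟦beside⟧} = {e₁, e₃, e₄, e₅, e₆, e₇, e₈, e₉}
⟦stone⟧ = {e₁, e₂, e₃, e₆, e₇, e₈, e₁₀, e₁₁}
… ∩ ⟦which cracked⟧ = {e₁, e₂, e₃, e₆, e₇, e₈, e₁₀, e₁₁} ∩ {e₂, e₃, e₄, e₅, e₇, e₈, e₁₀, e₁₂} = {e₂, e₃, e₇, e₈, e₁₀}
… ∩ ⟦beside e₄⟧ = {e₂, e₃, e₇, e₈, e₁₀} ∩ {e₁, e₃, e₄, e₅, e₆, e₇, e₈, e₉} = {e₃, e₇, e₈}
So ⟦stone which cracked beside e₄⟧ = {e₃, e₇, e₈}.

{e₃, e₇, e₈}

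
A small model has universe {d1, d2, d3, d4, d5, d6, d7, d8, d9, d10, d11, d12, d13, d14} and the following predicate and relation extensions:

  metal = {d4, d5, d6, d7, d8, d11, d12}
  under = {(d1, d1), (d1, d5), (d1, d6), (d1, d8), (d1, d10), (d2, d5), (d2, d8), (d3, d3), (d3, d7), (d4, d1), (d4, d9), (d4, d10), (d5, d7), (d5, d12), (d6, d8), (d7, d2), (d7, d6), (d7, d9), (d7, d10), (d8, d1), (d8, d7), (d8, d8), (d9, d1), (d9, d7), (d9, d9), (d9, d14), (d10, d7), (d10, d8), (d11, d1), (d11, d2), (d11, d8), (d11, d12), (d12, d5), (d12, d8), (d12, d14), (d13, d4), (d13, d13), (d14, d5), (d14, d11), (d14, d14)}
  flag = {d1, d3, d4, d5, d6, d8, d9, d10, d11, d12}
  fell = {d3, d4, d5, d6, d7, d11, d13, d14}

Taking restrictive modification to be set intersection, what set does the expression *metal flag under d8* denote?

{d6, d8, d11, d12}

⟦under d8⟧ = {x : ⟨x, d8⟩ ∈ ⟦under⟧} = {d1, d2, d6, d8, d10, d11, d12}
⟦flag⟧ = {d1, d3, d4, d5, d6, d8, d9, d10, d11, d12}
… ∩ ⟦under d8⟧ = {d1, d3, d4, d5, d6, d8, d9, d10, d11, d12} ∩ {d1, d2, d6, d8, d10, d11, d12} = {d1, d6, d8, d10, d11, d12}
… ∩ ⟦metal⟧ = {d1, d6, d8, d10, d11, d12} ∩ {d4, d5, d6, d7, d8, d11, d12} = {d6, d8, d11, d12}
So ⟦metal flag under d8⟧ = {d6, d8, d11, d12}.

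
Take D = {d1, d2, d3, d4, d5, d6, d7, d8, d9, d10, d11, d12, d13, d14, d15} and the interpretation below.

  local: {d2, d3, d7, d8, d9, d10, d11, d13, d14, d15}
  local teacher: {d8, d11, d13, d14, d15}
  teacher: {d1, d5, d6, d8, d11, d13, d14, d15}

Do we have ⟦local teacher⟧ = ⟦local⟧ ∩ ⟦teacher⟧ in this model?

⟦local⟧ ∩ ⟦teacher⟧ = {d2, d3, d7, d8, d9, d10, d11, d13, d14, d15} ∩ {d1, d5, d6, d8, d11, d13, d14, d15} = {d8, d11, d13, d14, d15}
Observed ⟦local teacher⟧ = {d8, d11, d13, d14, d15}.
These coincide, so the modifier is intersective here.

yes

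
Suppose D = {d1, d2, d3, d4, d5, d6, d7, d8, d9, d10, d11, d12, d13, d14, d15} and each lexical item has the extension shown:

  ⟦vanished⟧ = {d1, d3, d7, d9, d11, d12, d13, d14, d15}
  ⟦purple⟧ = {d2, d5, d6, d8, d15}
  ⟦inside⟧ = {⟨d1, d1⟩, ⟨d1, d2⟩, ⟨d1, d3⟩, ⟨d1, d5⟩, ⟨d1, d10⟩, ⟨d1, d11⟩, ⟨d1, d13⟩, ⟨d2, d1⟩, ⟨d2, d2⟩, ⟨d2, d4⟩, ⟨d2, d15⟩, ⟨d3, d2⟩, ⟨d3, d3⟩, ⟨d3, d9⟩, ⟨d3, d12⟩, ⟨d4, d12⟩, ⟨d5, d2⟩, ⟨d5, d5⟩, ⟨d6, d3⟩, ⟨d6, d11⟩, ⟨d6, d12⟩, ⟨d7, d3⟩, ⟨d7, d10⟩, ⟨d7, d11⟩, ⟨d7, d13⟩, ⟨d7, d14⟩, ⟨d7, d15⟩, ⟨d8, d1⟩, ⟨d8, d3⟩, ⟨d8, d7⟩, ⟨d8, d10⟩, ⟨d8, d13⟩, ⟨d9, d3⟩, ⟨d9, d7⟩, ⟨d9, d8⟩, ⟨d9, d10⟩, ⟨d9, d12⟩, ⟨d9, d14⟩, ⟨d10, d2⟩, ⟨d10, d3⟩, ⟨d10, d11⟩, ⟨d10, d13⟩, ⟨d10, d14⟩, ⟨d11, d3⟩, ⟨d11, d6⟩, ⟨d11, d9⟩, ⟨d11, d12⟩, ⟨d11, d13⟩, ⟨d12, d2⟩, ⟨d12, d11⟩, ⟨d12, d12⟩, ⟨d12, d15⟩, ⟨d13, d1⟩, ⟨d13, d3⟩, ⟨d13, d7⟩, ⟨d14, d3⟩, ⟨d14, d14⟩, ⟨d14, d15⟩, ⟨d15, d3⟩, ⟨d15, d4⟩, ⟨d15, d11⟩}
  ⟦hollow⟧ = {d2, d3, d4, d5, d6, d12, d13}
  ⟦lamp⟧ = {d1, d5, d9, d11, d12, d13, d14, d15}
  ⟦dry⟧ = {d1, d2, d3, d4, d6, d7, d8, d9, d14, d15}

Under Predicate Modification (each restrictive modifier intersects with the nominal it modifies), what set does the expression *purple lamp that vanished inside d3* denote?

⟦that vanished⟧ = ⟦vanished⟧ = {d1, d3, d7, d9, d11, d12, d13, d14, d15}
⟦inside d3⟧ = {x : ⟨x, d3⟩ ∈ ⟦inside⟧} = {d1, d3, d6, d7, d8, d9, d10, d11, d13, d14, d15}
⟦lamp⟧ = {d1, d5, d9, d11, d12, d13, d14, d15}
… ∩ ⟦that vanished⟧ = {d1, d5, d9, d11, d12, d13, d14, d15} ∩ {d1, d3, d7, d9, d11, d12, d13, d14, d15} = {d1, d9, d11, d12, d13, d14, d15}
… ∩ ⟦inside d3⟧ = {d1, d9, d11, d12, d13, d14, d15} ∩ {d1, d3, d6, d7, d8, d9, d10, d11, d13, d14, d15} = {d1, d9, d11, d13, d14, d15}
… ∩ ⟦purple⟧ = {d1, d9, d11, d13, d14, d15} ∩ {d2, d5, d6, d8, d15} = {d15}
So ⟦purple lamp that vanished inside d3⟧ = {d15}.

{d15}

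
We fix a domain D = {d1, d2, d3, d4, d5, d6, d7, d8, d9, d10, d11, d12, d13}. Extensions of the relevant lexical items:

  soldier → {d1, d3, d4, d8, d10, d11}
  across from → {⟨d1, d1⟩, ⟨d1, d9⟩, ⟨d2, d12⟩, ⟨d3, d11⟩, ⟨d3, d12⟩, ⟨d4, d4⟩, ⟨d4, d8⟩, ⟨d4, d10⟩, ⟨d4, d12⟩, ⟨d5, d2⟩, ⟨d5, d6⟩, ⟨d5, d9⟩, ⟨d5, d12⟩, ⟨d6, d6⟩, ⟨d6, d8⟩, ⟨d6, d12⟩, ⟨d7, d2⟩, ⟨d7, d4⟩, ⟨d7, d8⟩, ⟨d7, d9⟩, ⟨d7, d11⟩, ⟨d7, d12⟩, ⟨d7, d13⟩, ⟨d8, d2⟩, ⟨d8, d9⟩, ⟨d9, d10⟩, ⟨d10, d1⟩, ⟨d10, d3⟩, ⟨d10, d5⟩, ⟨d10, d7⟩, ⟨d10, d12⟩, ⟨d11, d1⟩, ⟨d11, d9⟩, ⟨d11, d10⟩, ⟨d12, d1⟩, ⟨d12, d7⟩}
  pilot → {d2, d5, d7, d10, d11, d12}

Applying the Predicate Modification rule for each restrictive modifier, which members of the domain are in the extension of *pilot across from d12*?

⟦across from d12⟧ = {x : ⟨x, d12⟩ ∈ ⟦across from⟧} = {d2, d3, d4, d5, d6, d7, d10}
⟦pilot⟧ = {d2, d5, d7, d10, d11, d12}
… ∩ ⟦across from d12⟧ = {d2, d5, d7, d10, d11, d12} ∩ {d2, d3, d4, d5, d6, d7, d10} = {d2, d5, d7, d10}
So ⟦pilot across from d12⟧ = {d2, d5, d7, d10}.

{d2, d5, d7, d10}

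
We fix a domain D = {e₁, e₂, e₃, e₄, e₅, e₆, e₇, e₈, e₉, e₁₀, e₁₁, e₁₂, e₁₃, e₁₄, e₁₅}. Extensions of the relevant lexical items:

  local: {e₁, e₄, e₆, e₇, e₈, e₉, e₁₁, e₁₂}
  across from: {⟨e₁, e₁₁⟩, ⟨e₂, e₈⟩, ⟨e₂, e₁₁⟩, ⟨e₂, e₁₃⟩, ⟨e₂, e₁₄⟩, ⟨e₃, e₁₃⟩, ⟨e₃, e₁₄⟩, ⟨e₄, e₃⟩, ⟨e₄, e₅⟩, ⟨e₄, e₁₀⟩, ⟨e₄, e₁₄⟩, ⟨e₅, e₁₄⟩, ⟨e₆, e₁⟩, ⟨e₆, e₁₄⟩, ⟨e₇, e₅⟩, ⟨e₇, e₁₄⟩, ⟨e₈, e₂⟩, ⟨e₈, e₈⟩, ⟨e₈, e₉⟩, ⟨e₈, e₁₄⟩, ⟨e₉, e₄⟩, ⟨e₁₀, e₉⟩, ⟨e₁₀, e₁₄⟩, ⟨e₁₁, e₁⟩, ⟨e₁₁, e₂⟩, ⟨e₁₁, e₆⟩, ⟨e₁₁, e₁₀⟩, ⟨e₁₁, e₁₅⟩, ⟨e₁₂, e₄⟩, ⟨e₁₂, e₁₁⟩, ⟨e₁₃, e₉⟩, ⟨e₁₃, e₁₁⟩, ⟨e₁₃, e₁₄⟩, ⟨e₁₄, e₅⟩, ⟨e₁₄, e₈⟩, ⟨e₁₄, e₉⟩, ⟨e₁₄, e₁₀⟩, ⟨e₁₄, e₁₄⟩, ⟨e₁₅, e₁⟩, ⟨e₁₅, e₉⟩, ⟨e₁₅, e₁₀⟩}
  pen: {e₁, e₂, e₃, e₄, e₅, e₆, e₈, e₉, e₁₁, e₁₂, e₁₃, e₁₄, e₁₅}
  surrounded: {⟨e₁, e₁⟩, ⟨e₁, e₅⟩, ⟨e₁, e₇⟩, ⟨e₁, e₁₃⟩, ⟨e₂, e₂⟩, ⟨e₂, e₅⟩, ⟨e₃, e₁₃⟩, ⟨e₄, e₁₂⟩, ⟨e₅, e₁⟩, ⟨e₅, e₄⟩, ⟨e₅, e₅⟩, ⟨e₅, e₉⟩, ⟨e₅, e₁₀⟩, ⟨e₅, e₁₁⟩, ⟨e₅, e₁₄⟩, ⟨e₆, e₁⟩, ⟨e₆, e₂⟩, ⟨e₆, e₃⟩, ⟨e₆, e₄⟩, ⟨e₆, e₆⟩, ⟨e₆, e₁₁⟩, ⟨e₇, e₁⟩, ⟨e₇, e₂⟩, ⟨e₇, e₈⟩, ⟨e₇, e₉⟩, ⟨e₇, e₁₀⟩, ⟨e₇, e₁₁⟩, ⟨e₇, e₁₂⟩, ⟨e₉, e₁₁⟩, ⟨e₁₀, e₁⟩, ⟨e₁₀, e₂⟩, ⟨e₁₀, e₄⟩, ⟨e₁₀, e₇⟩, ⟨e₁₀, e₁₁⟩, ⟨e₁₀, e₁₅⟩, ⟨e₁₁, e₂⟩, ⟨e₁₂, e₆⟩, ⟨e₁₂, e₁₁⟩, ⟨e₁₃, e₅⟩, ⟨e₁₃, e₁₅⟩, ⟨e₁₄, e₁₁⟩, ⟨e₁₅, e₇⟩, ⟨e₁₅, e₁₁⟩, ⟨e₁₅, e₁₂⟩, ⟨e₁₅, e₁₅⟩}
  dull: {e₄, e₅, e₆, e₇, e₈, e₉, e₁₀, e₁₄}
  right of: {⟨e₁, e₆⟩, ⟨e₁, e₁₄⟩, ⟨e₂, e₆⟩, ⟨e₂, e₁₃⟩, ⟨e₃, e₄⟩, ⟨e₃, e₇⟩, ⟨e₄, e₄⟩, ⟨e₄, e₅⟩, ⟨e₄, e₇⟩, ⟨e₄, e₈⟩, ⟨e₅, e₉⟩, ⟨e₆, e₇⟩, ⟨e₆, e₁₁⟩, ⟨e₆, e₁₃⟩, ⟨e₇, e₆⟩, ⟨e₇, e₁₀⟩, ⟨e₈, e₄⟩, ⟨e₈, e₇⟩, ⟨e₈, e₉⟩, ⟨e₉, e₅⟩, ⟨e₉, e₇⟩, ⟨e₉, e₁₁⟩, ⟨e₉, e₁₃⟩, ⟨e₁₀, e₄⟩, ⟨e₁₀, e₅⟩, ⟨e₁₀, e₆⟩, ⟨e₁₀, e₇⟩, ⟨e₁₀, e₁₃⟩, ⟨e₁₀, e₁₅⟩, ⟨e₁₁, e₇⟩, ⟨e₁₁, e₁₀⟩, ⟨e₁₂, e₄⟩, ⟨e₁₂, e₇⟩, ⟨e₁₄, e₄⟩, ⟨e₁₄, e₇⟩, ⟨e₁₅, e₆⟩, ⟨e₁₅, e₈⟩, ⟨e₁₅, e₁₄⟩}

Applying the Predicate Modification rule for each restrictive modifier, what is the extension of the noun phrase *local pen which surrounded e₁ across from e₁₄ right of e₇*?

⟦which surrounded e₁⟧ = {x : ⟨x, e₁⟩ ∈ ⟦surrounded⟧} = {e₁, e₅, e₆, e₇, e₁₀}
⟦across from e₁₄⟧ = {x : ⟨x, e₁₄⟩ ∈ ⟦across from⟧} = {e₂, e₃, e₄, e₅, e₆, e₇, e₈, e₁₀, e₁₃, e₁₄}
⟦right of e₇⟧ = {x : ⟨x, e₇⟩ ∈ ⟦right of⟧} = {e₃, e₄, e₆, e₈, e₉, e₁₀, e₁₁, e₁₂, e₁₄}
⟦pen⟧ = {e₁, e₂, e₃, e₄, e₅, e₆, e₈, e₉, e₁₁, e₁₂, e₁₃, e₁₄, e₁₅}
… ∩ ⟦which surrounded e₁⟧ = {e₁, e₂, e₃, e₄, e₅, e₆, e₈, e₉, e₁₁, e₁₂, e₁₃, e₁₄, e₁₅} ∩ {e₁, e₅, e₆, e₇, e₁₀} = {e₁, e₅, e₆}
… ∩ ⟦across from e₁₄⟧ = {e₁, e₅, e₆} ∩ {e₂, e₃, e₄, e₅, e₆, e₇, e₈, e₁₀, e₁₃, e₁₄} = {e₅, e₆}
… ∩ ⟦right of e₇⟧ = {e₅, e₆} ∩ {e₃, e₄, e₆, e₈, e₉, e₁₀, e₁₁, e₁₂, e₁₄} = {e₆}
… ∩ ⟦local⟧ = {e₆} ∩ {e₁, e₄, e₆, e₇, e₈, e₉, e₁₁, e₁₂} = {e₆}
So ⟦local pen which surrounded e₁ across from e₁₄ right of e₇⟧ = {e₆}.

{e₆}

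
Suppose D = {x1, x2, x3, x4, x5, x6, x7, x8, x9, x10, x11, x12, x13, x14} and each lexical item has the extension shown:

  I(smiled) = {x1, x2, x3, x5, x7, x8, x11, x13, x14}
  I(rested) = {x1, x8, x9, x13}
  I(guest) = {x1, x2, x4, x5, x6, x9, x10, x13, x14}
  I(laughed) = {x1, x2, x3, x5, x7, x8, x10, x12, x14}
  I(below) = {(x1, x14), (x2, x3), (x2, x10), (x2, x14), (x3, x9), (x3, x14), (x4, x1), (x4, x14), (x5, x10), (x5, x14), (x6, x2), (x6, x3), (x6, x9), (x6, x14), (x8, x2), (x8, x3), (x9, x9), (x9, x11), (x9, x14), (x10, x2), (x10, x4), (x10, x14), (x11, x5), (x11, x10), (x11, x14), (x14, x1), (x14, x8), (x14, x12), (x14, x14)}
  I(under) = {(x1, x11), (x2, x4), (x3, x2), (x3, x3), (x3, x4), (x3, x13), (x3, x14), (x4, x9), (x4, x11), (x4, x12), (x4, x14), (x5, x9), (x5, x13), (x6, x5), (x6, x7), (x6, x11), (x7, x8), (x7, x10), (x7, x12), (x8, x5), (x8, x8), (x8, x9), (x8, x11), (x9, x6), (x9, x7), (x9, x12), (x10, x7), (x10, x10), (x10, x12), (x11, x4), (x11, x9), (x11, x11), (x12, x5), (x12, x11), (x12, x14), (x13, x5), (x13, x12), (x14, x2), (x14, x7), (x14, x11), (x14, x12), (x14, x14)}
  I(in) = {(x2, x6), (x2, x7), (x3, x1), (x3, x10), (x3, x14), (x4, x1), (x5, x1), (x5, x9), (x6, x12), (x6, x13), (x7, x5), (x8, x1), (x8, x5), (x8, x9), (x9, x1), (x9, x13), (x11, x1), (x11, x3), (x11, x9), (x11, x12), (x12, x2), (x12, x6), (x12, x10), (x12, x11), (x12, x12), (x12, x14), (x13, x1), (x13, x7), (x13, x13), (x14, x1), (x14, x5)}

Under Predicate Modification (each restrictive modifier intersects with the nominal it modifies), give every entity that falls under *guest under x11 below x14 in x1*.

⟦under x11⟧ = {x : ⟨x, x11⟩ ∈ ⟦under⟧} = {x1, x4, x6, x8, x11, x12, x14}
⟦below x14⟧ = {x : ⟨x, x14⟩ ∈ ⟦below⟧} = {x1, x2, x3, x4, x5, x6, x9, x10, x11, x14}
⟦in x1⟧ = {x : ⟨x, x1⟩ ∈ ⟦in⟧} = {x3, x4, x5, x8, x9, x11, x13, x14}
⟦guest⟧ = {x1, x2, x4, x5, x6, x9, x10, x13, x14}
… ∩ ⟦under x11⟧ = {x1, x2, x4, x5, x6, x9, x10, x13, x14} ∩ {x1, x4, x6, x8, x11, x12, x14} = {x1, x4, x6, x14}
… ∩ ⟦below x14⟧ = {x1, x4, x6, x14} ∩ {x1, x2, x3, x4, x5, x6, x9, x10, x11, x14} = {x1, x4, x6, x14}
… ∩ ⟦in x1⟧ = {x1, x4, x6, x14} ∩ {x3, x4, x5, x8, x9, x11, x13, x14} = {x4, x14}
So ⟦guest under x11 below x14 in x1⟧ = {x4, x14}.

{x4, x14}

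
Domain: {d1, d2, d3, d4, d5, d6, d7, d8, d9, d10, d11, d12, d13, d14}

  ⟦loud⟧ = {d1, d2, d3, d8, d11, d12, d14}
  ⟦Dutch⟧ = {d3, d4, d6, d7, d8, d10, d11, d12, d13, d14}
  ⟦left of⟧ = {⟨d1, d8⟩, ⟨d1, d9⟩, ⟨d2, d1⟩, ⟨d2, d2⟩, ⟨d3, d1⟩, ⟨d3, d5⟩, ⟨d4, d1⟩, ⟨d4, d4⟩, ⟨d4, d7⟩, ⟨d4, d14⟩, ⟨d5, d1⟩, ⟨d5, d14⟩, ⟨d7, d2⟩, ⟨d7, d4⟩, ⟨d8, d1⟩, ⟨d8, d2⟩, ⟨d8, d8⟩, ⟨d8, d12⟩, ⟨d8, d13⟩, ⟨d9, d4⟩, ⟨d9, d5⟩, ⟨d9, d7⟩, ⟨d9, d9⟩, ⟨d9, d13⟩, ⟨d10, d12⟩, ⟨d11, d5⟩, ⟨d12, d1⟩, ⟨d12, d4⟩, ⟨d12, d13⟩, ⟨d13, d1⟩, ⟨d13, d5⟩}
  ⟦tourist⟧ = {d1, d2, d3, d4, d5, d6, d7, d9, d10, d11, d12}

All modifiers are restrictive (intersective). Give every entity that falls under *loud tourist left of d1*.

⟦left of d1⟧ = {x : ⟨x, d1⟩ ∈ ⟦left of⟧} = {d2, d3, d4, d5, d8, d12, d13}
⟦tourist⟧ = {d1, d2, d3, d4, d5, d6, d7, d9, d10, d11, d12}
… ∩ ⟦left of d1⟧ = {d1, d2, d3, d4, d5, d6, d7, d9, d10, d11, d12} ∩ {d2, d3, d4, d5, d8, d12, d13} = {d2, d3, d4, d5, d12}
… ∩ ⟦loud⟧ = {d2, d3, d4, d5, d12} ∩ {d1, d2, d3, d8, d11, d12, d14} = {d2, d3, d12}
So ⟦loud tourist left of d1⟧ = {d2, d3, d12}.

{d2, d3, d12}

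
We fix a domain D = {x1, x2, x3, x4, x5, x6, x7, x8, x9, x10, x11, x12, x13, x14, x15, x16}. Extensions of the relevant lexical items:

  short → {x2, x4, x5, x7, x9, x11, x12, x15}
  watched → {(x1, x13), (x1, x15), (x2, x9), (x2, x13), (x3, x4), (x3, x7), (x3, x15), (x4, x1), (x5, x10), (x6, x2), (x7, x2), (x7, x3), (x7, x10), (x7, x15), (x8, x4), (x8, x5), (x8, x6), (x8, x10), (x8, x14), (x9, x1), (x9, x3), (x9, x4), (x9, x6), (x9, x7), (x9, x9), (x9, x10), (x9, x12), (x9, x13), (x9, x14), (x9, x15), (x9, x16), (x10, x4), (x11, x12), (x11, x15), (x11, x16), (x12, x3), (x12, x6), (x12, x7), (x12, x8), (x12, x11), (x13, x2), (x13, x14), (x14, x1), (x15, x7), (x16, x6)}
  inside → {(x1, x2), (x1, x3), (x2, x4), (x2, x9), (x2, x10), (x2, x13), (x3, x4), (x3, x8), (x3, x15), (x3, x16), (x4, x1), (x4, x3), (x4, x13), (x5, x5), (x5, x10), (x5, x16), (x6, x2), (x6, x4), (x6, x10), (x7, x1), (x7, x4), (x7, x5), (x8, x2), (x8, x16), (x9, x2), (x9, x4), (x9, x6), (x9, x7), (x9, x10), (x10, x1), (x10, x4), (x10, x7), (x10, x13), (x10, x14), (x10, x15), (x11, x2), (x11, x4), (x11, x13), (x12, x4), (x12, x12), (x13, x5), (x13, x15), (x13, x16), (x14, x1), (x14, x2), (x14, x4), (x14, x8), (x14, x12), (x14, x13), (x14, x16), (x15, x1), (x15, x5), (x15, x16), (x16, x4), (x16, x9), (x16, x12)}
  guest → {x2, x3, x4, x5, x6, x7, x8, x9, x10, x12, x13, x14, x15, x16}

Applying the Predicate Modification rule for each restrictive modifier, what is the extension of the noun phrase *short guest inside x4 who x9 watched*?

⟦inside x4⟧ = {x : ⟨x, x4⟩ ∈ ⟦inside⟧} = {x2, x3, x6, x7, x9, x10, x11, x12, x14, x16}
⟦who x9 watched⟧ = {x : ⟨x9, x⟩ ∈ ⟦watched⟧} = {x1, x3, x4, x6, x7, x9, x10, x12, x13, x14, x15, x16}
⟦guest⟧ = {x2, x3, x4, x5, x6, x7, x8, x9, x10, x12, x13, x14, x15, x16}
… ∩ ⟦inside x4⟧ = {x2, x3, x4, x5, x6, x7, x8, x9, x10, x12, x13, x14, x15, x16} ∩ {x2, x3, x6, x7, x9, x10, x11, x12, x14, x16} = {x2, x3, x6, x7, x9, x10, x12, x14, x16}
… ∩ ⟦who x9 watched⟧ = {x2, x3, x6, x7, x9, x10, x12, x14, x16} ∩ {x1, x3, x4, x6, x7, x9, x10, x12, x13, x14, x15, x16} = {x3, x6, x7, x9, x10, x12, x14, x16}
… ∩ ⟦short⟧ = {x3, x6, x7, x9, x10, x12, x14, x16} ∩ {x2, x4, x5, x7, x9, x11, x12, x15} = {x7, x9, x12}
So ⟦short guest inside x4 who x9 watched⟧ = {x7, x9, x12}.

{x7, x9, x12}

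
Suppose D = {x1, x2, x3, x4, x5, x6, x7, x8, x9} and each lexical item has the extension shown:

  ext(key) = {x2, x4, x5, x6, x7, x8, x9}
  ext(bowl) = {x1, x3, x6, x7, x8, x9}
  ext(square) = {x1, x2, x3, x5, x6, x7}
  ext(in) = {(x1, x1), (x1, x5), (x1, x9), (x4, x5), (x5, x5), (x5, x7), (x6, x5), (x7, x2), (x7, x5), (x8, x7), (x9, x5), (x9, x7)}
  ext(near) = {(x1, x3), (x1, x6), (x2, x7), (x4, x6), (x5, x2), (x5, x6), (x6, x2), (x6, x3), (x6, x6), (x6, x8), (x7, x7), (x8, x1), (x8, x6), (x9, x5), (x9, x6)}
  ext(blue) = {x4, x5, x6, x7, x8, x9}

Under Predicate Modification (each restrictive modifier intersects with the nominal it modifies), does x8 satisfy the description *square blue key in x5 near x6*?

⟦in x5⟧ = {x : ⟨x, x5⟩ ∈ ⟦in⟧} = {x1, x4, x5, x6, x7, x9}
⟦near x6⟧ = {x : ⟨x, x6⟩ ∈ ⟦near⟧} = {x1, x4, x5, x6, x8, x9}
⟦key⟧ = {x2, x4, x5, x6, x7, x8, x9}
… ∩ ⟦in x5⟧ = {x2, x4, x5, x6, x7, x8, x9} ∩ {x1, x4, x5, x6, x7, x9} = {x4, x5, x6, x7, x9}
… ∩ ⟦near x6⟧ = {x4, x5, x6, x7, x9} ∩ {x1, x4, x5, x6, x8, x9} = {x4, x5, x6, x9}
… ∩ ⟦square⟧ = {x4, x5, x6, x9} ∩ {x1, x2, x3, x5, x6, x7} = {x5, x6}
… ∩ ⟦blue⟧ = {x5, x6} ∩ {x4, x5, x6, x7, x8, x9} = {x5, x6}
⟦square blue key in x5 near x6⟧ = {x5, x6}; x8 ∉ this set.

no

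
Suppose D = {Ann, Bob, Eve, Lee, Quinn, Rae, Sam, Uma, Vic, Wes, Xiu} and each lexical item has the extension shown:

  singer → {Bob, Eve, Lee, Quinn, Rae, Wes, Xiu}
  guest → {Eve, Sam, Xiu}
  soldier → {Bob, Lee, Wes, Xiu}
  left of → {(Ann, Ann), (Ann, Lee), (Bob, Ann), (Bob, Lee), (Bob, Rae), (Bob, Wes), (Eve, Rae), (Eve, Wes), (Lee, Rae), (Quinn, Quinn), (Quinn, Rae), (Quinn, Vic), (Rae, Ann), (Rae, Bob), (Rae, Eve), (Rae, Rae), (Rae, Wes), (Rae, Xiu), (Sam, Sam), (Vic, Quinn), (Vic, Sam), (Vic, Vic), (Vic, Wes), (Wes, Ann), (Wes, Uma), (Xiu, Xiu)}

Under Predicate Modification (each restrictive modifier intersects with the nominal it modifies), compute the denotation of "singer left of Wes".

{Bob, Eve, Rae}

⟦left of Wes⟧ = {x : ⟨x, Wes⟩ ∈ ⟦left of⟧} = {Bob, Eve, Rae, Vic}
⟦singer⟧ = {Bob, Eve, Lee, Quinn, Rae, Wes, Xiu}
… ∩ ⟦left of Wes⟧ = {Bob, Eve, Lee, Quinn, Rae, Wes, Xiu} ∩ {Bob, Eve, Rae, Vic} = {Bob, Eve, Rae}
So ⟦singer left of Wes⟧ = {Bob, Eve, Rae}.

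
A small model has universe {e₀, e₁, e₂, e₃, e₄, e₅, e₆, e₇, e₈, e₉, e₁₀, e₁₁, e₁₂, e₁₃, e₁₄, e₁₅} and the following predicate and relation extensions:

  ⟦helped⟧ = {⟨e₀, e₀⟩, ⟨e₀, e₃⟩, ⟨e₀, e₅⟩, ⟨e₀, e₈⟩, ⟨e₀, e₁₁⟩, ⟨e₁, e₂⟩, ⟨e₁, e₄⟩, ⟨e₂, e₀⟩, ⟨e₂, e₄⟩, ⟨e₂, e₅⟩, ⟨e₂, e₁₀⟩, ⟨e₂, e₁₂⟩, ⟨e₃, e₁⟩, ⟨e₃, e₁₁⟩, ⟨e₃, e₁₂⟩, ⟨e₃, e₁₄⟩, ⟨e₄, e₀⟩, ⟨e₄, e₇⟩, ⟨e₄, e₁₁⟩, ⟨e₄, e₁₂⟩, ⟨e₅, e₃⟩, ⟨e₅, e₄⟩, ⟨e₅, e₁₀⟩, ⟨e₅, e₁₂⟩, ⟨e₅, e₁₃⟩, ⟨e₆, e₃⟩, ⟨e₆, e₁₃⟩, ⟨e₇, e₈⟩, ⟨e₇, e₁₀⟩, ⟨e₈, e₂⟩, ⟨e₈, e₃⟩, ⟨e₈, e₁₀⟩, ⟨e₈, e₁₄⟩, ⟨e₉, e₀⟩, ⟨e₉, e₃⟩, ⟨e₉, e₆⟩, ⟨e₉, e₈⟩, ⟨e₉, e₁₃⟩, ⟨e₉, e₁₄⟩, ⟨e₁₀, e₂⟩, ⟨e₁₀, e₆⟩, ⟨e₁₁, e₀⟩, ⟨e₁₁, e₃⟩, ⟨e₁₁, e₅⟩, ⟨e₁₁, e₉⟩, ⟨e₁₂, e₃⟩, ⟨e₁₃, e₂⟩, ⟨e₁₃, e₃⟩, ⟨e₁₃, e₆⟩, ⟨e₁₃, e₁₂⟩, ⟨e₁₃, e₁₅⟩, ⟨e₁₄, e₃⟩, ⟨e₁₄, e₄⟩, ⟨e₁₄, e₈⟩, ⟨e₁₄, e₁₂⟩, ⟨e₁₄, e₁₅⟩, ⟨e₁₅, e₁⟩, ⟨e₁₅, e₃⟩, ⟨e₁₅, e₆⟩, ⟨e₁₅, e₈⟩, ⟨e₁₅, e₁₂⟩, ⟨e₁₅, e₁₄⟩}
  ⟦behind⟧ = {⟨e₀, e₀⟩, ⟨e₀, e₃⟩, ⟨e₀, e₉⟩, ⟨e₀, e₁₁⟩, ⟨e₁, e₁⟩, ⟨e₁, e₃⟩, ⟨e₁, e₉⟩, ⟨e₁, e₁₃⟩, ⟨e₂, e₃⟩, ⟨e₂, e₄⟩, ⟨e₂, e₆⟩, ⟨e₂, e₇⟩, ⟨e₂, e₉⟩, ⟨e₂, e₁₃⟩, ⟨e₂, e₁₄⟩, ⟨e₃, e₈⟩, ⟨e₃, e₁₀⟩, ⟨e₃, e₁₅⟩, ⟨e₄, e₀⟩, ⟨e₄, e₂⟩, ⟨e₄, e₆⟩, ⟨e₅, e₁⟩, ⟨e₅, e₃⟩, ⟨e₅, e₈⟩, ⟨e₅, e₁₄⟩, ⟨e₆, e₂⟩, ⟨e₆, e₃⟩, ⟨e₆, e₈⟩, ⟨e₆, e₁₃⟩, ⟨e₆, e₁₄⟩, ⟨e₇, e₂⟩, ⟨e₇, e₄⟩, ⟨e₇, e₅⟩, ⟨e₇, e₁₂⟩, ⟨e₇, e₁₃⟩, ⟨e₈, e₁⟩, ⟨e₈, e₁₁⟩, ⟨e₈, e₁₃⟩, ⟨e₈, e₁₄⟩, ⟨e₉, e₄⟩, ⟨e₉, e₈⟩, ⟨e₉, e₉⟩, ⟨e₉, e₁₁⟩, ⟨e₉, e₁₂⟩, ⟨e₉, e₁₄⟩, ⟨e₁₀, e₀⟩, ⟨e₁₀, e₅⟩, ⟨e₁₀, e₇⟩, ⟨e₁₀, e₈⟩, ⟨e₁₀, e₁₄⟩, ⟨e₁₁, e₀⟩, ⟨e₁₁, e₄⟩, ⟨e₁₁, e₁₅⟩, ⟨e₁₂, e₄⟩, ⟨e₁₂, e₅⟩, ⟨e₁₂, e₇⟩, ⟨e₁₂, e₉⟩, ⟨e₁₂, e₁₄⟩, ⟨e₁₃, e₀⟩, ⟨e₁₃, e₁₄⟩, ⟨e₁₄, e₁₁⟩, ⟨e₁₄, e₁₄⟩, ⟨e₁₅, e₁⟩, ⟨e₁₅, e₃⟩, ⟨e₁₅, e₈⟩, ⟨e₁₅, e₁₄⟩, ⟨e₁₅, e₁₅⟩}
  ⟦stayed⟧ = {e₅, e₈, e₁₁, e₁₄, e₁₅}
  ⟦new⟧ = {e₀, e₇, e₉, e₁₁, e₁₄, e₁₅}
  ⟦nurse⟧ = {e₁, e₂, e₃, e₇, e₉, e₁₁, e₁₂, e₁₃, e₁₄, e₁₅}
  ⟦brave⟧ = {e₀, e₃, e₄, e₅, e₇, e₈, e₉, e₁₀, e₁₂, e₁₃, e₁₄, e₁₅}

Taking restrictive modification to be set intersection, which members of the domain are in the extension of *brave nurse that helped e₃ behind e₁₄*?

{e₉, e₁₂, e₁₃, e₁₄, e₁₅}

⟦that helped e₃⟧ = {x : ⟨x, e₃⟩ ∈ ⟦helped⟧} = {e₀, e₅, e₆, e₈, e₉, e₁₁, e₁₂, e₁₃, e₁₄, e₁₅}
⟦behind e₁₄⟧ = {x : ⟨x, e₁₄⟩ ∈ ⟦behind⟧} = {e₂, e₅, e₆, e₈, e₉, e₁₀, e₁₂, e₁₃, e₁₄, e₁₅}
⟦nurse⟧ = {e₁, e₂, e₃, e₇, e₉, e₁₁, e₁₂, e₁₃, e₁₄, e₁₅}
… ∩ ⟦that helped e₃⟧ = {e₁, e₂, e₃, e₇, e₉, e₁₁, e₁₂, e₁₃, e₁₄, e₁₅} ∩ {e₀, e₅, e₆, e₈, e₉, e₁₁, e₁₂, e₁₃, e₁₄, e₁₅} = {e₉, e₁₁, e₁₂, e₁₃, e₁₄, e₁₅}
… ∩ ⟦behind e₁₄⟧ = {e₉, e₁₁, e₁₂, e₁₃, e₁₄, e₁₅} ∩ {e₂, e₅, e₆, e₈, e₉, e₁₀, e₁₂, e₁₃, e₁₄, e₁₅} = {e₉, e₁₂, e₁₃, e₁₄, e₁₅}
… ∩ ⟦brave⟧ = {e₉, e₁₂, e₁₃, e₁₄, e₁₅} ∩ {e₀, e₃, e₄, e₅, e₇, e₈, e₉, e₁₀, e₁₂, e₁₃, e₁₄, e₁₅} = {e₉, e₁₂, e₁₃, e₁₄, e₁₅}
So ⟦brave nurse that helped e₃ behind e₁₄⟧ = {e₉, e₁₂, e₁₃, e₁₄, e₁₅}.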